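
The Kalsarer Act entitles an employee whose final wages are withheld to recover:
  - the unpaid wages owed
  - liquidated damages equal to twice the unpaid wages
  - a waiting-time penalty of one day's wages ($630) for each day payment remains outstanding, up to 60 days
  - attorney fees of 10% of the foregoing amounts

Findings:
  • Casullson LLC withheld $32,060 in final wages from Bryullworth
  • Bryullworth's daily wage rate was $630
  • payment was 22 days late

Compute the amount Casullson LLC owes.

$121,044

Doubled: 2 × $32,060 = $64,120
Penalty days: min(22, 60) = 22
Waiting-time penalty: 22 × $630 = $13,860
Subtotal: $32,060 + $64,120 + $13,860 = $110,040
Attorney fees: 10% of $110,040 = $11,004
Total award: $110,040 + $11,004 = $121,044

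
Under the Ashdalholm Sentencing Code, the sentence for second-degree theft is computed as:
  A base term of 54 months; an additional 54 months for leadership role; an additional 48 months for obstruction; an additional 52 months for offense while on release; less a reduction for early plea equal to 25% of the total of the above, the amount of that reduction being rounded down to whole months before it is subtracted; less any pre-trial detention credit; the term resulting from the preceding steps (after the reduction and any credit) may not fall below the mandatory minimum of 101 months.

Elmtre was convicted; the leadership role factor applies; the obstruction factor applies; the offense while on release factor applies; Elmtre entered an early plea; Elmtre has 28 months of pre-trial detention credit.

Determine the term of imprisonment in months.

Leadership role enhancement: +54 months
Obstruction enhancement: +48 months
Offense while on release enhancement: +52 months
Adjusted term: 54 months + 54 months + 48 months + 52 months = 208 months
Early plea reduction: 25% of 208 months = 52 months (rounded down)
After reduction: 208 − 52 = 156 months
Less pre-trial detention credit: 156 months − 28 months = 128 months
Minimum 101 months: 128 months meets the minimum, no increase.

128 months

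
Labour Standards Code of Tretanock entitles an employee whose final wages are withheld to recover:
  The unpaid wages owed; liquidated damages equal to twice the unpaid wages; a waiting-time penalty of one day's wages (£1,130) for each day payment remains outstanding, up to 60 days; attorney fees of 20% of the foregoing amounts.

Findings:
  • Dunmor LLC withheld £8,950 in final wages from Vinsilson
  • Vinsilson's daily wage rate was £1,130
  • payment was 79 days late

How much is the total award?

Doubled: 2 × £8,950 = £17,900
Penalty days: min(79, 60) = 60
Waiting-time penalty: 60 × £1,130 = £67,800
Subtotal: £8,950 + £17,900 + £67,800 = £94,650
Attorney fees: 20% of £94,650 = £18,930
Total award: £94,650 + £18,930 = £113,580

£113,580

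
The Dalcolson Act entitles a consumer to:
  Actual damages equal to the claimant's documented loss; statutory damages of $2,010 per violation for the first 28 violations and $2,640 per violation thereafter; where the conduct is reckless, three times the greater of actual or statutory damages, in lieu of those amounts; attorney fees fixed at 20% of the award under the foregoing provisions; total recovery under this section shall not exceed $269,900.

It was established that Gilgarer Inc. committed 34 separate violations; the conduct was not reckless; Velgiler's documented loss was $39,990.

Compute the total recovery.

$134,532

First 28 violations: 28 × $2,010 = $56,280
Remaining violations: (34 − 28) × $2,640 = $15,840
Statutory damages: $56,280 + $15,840 = $72,120
Conduct not reckless: the in-lieu enhancement does not apply.
Actual plus statutory damages: $39,990 + $72,120 = $112,110
Attorney fees: 20% of $112,110 = $22,422
Total before cap: $112,110 + $22,422 = $134,532
Cap at $269,900: $134,532 is within the cap, no reduction.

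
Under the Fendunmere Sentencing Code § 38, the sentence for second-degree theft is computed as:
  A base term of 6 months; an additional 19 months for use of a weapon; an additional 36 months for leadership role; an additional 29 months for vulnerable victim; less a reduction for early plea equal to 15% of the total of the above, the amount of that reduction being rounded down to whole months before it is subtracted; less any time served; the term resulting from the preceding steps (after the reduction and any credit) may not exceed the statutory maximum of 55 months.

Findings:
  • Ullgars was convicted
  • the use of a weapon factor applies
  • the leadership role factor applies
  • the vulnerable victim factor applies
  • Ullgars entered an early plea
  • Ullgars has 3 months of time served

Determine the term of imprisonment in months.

Use of a weapon enhancement: +19 months
Leadership role enhancement: +36 months
Vulnerable victim enhancement: +29 months
Adjusted term: 6 months + 19 months + 36 months + 29 months = 90 months
Early plea reduction: 15% of 90 months = 13 months (rounded down)
After reduction: 90 − 13 = 77 months
Less time served: 77 months − 3 months = 74 months
Cap at 55 months: 74 months exceeds the cap → 55 months

Sentence: 55 months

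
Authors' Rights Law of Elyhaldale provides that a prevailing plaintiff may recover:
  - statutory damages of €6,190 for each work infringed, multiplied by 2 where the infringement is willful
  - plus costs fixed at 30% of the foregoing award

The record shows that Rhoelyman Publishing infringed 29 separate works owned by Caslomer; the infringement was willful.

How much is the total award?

€466,726

Statutory damages: 29 × €6,190 = €179,510
Doubled: 2 × €179,510 = €359,020
Costs: 30% of €359,020 = €107,706
Award plus costs: €359,020 + €107,706 = €466,726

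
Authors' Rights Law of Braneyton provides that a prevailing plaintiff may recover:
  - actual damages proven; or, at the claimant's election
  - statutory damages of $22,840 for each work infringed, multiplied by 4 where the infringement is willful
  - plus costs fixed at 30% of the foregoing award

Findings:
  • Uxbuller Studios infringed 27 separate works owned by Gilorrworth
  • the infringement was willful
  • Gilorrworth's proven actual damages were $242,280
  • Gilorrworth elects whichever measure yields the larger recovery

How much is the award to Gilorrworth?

$3,206,736

Statutory damages: 27 × $22,840 = $616,680
Multiplied by 4: 4 × $616,680 = $2,466,720
Greater of actual damages ($242,280) or enhanced statutory damages ($2,466,720): $2,466,720
Costs: 30% of $2,466,720 = $740,016
Award plus costs: $2,466,720 + $740,016 = $3,206,736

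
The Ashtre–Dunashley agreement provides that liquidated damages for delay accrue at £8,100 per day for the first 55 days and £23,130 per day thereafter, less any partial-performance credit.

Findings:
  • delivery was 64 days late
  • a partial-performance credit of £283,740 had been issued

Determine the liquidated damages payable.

First 55 days: 55 × £8,100 = £445,500
Remaining days: (64 − 55) × £23,130 = £208,170
Accrued per-day damages: £445,500 + £208,170 = £653,670
Less partial-performance credit: £653,670 − £283,740 = £369,930

Liquidated damages: £369,930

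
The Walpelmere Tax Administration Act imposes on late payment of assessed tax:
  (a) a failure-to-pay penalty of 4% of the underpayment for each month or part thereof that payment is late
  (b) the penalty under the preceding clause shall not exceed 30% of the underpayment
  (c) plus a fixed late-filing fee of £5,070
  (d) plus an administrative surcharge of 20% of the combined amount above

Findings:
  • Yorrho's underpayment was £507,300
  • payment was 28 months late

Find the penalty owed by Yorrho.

Accrued rate: 4% × 28 = 112%, capped at 30% → 30%
Failure-to-pay penalty: 30% of £507,300 = £152,190
Penalty before surcharge: £152,190 + £5,070 = £157,260
Administrative surcharge: 20% of £157,260 = £31,452
Total penalty: £157,260 + £31,452 = £188,712

Penalty: £188,712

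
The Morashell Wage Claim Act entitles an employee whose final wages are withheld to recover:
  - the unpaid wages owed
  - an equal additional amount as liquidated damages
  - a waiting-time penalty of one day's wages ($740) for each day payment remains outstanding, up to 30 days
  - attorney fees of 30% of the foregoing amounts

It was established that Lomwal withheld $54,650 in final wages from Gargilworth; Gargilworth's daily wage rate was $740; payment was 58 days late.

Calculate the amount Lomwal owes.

Total award: $170,950

Liquidated damages (equal amount): $54,650
Penalty days: min(58, 30) = 30
Waiting-time penalty: 30 × $740 = $22,200
Subtotal: $54,650 + $54,650 + $22,200 = $131,500
Attorney fees: 30% of $131,500 = $39,450
Total award: $131,500 + $39,450 = $170,950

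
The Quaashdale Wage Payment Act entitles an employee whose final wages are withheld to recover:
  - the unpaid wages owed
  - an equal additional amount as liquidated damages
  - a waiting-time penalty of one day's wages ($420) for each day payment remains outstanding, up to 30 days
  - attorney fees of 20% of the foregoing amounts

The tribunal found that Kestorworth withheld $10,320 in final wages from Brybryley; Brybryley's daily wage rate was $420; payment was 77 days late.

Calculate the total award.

Liquidated damages (equal amount): $10,320
Penalty days: min(77, 30) = 30
Waiting-time penalty: 30 × $420 = $12,600
Subtotal: $10,320 + $10,320 + $12,600 = $33,240
Attorney fees: 20% of $33,240 = $6,648
Total award: $33,240 + $6,648 = $39,888

Total award: $39,888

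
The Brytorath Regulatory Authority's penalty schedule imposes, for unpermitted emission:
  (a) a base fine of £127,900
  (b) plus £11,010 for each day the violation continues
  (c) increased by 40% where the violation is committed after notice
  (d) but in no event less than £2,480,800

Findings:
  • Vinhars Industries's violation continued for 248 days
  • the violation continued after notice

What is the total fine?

Per-day component: 248 × £11,010 = £2,730,480
Base plus per-day: £127,900 + £2,730,480 = £2,858,380
Enhancement: 40% of £2,858,380 = £1,143,352
Enhanced fine: £2,858,380 + £1,143,352 = £4,001,732
Minimum £2,480,800: £4,001,732 meets the minimum, no increase.

£4,001,732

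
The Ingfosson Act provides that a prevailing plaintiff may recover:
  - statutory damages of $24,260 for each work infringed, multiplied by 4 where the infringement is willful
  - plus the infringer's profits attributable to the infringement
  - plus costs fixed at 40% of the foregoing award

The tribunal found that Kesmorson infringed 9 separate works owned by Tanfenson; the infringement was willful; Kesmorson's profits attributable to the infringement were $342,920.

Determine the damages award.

$1,702,792

Statutory damages: 9 × $24,260 = $218,340
Multiplied by 4: 4 × $218,340 = $873,360
Combined award: $873,360 + $342,920 = $1,216,280
Costs: 40% of $1,216,280 = $486,512
Award plus costs: $1,216,280 + $486,512 = $1,702,792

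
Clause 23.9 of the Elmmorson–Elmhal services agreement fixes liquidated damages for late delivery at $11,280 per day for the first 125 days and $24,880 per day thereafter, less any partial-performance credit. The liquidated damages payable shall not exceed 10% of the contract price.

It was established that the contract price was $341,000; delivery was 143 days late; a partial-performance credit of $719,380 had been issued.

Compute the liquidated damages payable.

$34,100

First 125 days: 125 × $11,280 = $1,410,000
Remaining days: (143 − 125) × $24,880 = $447,840
Accrued per-day damages: $1,410,000 + $447,840 = $1,857,840
Less partial-performance credit: $1,857,840 − $719,380 = $1,138,460
Cap: 10% of $341,000 = $34,100
Cap at $34,100: $1,138,460 exceeds the cap → $34,100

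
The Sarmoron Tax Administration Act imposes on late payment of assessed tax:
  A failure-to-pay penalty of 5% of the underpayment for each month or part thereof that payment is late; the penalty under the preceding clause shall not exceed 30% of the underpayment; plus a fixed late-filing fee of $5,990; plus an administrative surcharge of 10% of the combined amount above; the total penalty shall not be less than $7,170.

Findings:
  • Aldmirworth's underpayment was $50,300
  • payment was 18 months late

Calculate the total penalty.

$23,188

Accrued rate: 5% × 18 = 90%, capped at 30% → 30%
Failure-to-pay penalty: 30% of $50,300 = $15,090
Penalty before surcharge: $15,090 + $5,990 = $21,080
Administrative surcharge: 10% of $21,080 = $2,108
Total penalty: $21,080 + $2,108 = $23,188
Minimum $7,170: $23,188 meets the minimum, no increase.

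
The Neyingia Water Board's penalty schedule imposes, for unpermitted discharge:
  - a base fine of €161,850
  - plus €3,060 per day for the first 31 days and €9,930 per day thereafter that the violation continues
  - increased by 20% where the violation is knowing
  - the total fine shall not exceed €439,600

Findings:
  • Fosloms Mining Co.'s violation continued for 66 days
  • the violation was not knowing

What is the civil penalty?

First 31 days: 31 × €3,060 = €94,860
Remaining days: (66 − 31) × €9,930 = €347,550
Per-day component: €94,860 + €347,550 = €442,410
Base plus per-day: €161,850 + €442,410 = €604,260
The violation was not knowing: no 20% increase.
Cap at €439,600: €604,260 exceeds the cap → €439,600

€439,600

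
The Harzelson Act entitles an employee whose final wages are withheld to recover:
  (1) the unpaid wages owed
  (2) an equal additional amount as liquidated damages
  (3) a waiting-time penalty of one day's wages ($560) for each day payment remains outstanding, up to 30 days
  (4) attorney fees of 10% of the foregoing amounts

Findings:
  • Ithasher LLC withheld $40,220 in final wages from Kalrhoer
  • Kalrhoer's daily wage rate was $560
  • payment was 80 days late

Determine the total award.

$106,964

Liquidated damages (equal amount): $40,220
Penalty days: min(80, 30) = 30
Waiting-time penalty: 30 × $560 = $16,800
Subtotal: $40,220 + $40,220 + $16,800 = $97,240
Attorney fees: 10% of $97,240 = $9,724
Total award: $97,240 + $9,724 = $106,964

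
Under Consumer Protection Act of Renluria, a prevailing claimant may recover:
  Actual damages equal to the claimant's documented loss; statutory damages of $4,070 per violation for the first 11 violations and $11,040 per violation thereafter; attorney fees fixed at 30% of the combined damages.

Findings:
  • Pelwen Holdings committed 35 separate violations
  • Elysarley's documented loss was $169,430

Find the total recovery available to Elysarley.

Total recovery: $622,908

First 11 violations: 11 × $4,070 = $44,770
Remaining violations: (35 − 11) × $11,040 = $264,960
Statutory damages: $44,770 + $264,960 = $309,730
Combined damages: $169,430 + $309,730 = $479,160
Attorney fees: 30% of $479,160 = $143,748
Total recovery: $479,160 + $143,748 = $622,908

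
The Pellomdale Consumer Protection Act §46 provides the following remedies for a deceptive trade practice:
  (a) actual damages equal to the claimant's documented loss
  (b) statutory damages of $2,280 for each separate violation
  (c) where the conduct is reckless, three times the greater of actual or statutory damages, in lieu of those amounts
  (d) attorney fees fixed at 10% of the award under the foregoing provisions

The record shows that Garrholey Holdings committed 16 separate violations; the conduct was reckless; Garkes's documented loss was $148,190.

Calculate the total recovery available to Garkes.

$489,027

Statutory damages: 16 × $2,280 = $36,480
Greater of actual damages ($148,190) or statutory damages ($36,480): $148,190
Trebled: 3 × $148,190 = $444,570
Attorney fees: 10% of $444,570 = $44,457
Total recovery: $444,570 + $44,457 = $489,027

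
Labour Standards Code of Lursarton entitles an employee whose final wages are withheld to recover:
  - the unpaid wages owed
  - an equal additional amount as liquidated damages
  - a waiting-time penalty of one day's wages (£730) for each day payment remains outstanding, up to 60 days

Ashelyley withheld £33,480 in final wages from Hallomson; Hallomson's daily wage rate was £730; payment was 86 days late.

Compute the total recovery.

Liquidated damages (equal amount): £33,480
Penalty days: min(86, 60) = 60
Waiting-time penalty: 60 × £730 = £43,800
Total award: £33,480 + £33,480 + £43,800 = £110,760

£110,760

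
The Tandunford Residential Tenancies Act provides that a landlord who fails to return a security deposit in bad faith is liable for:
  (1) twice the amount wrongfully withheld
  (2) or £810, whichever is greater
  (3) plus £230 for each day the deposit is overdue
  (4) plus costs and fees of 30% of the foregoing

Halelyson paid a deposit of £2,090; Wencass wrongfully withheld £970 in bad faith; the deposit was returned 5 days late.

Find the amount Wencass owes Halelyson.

£4,017

Doubled: 2 × £970 = £1,940
Minimum £810: £1,940 meets the minimum, no increase.
Late-return penalty: 5 × £230 = £1,150
Damages plus late penalty: £1,940 + £1,150 = £3,090
Costs and fees: 30% of £3,090 = £927
Total recovery: £3,090 + £927 = £4,017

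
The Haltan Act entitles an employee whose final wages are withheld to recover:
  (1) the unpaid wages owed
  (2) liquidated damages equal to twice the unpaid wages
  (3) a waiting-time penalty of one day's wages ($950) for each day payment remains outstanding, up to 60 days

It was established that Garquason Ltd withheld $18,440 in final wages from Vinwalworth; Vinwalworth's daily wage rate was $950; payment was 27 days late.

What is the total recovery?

$80,970

Doubled: 2 × $18,440 = $36,880
Penalty days: min(27, 60) = 27
Waiting-time penalty: 27 × $950 = $25,650
Total award: $18,440 + $36,880 + $25,650 = $80,970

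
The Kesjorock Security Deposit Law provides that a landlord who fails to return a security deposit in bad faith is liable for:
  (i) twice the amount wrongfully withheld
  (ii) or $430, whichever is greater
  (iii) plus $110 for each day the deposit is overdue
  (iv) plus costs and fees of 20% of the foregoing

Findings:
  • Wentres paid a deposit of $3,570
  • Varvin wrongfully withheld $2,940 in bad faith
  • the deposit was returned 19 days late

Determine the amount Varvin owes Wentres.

$9,564

Doubled: 2 × $2,940 = $5,880
Minimum $430: $5,880 meets the minimum, no increase.
Late-return penalty: 19 × $110 = $2,090
Damages plus late penalty: $5,880 + $2,090 = $7,970
Costs and fees: 20% of $7,970 = $1,594
Total recovery: $7,970 + $1,594 = $9,564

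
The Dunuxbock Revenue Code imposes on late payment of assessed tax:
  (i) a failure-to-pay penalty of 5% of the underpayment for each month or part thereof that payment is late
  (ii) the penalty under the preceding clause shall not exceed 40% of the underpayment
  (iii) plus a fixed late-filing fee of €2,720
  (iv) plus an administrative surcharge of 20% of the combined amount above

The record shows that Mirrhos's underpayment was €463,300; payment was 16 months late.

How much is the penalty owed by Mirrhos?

Accrued rate: 5% × 16 = 80%, capped at 40% → 40%
Failure-to-pay penalty: 40% of €463,300 = €185,320
Penalty before surcharge: €185,320 + €2,720 = €188,040
Administrative surcharge: 20% of €188,040 = €37,608
Total penalty: €188,040 + €37,608 = €225,648

€225,648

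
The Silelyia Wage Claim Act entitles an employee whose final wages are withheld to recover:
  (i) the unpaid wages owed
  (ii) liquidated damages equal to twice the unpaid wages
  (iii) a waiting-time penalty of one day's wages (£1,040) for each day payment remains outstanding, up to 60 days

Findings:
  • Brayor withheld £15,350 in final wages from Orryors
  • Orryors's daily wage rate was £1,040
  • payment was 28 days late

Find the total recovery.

Doubled: 2 × £15,350 = £30,700
Penalty days: min(28, 60) = 28
Waiting-time penalty: 28 × £1,040 = £29,120
Total award: £15,350 + £30,700 + £29,120 = £75,170

Total award: £75,170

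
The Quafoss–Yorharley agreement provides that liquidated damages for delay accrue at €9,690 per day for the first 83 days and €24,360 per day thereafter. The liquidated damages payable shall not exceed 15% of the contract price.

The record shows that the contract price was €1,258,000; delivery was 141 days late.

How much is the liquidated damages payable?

€188,700

First 83 days: 83 × €9,690 = €804,270
Remaining days: (141 − 83) × €24,360 = €1,412,880
Accrued per-day damages: €804,270 + €1,412,880 = €2,217,150
Cap: 15% of €1,258,000 = €188,700
Cap at €188,700: €2,217,150 exceeds the cap → €188,700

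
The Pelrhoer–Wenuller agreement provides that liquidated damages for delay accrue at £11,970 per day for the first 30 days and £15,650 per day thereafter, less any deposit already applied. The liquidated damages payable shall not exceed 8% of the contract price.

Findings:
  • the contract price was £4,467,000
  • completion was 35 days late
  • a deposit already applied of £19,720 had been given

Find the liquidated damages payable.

Liquidated damages: £357,360

First 30 days: 30 × £11,970 = £359,100
Remaining days: (35 − 30) × £15,650 = £78,250
Accrued per-day damages: £359,100 + £78,250 = £437,350
Less deposit already applied: £437,350 − £19,720 = £417,630
Cap: 8% of £4,467,000 = £357,360
Cap at £357,360: £417,630 exceeds the cap → £357,360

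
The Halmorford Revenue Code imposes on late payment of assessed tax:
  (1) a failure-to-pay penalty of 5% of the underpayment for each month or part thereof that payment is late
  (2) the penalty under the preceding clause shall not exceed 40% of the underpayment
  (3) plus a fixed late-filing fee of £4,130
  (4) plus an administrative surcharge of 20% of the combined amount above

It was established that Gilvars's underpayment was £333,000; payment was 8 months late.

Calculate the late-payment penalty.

Accrued rate: 5% × 8 = 40%, capped at 40% → 40%
Failure-to-pay penalty: 40% of £333,000 = £133,200
Penalty before surcharge: £133,200 + £4,130 = £137,330
Administrative surcharge: 20% of £137,330 = £27,466
Total penalty: £137,330 + £27,466 = £164,796

£164,796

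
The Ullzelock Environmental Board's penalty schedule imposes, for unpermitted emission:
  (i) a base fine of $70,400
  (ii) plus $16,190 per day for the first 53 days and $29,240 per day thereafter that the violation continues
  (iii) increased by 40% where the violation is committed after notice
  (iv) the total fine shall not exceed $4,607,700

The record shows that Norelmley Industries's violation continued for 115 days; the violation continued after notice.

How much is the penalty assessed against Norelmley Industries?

$3,837,890

First 53 days: 53 × $16,190 = $858,070
Remaining days: (115 − 53) × $29,240 = $1,812,880
Per-day component: $858,070 + $1,812,880 = $2,670,950
Base plus per-day: $70,400 + $2,670,950 = $2,741,350
Enhancement: 40% of $2,741,350 = $1,096,540
Enhanced fine: $2,741,350 + $1,096,540 = $3,837,890
Cap at $4,607,700: $3,837,890 is within the cap, no reduction.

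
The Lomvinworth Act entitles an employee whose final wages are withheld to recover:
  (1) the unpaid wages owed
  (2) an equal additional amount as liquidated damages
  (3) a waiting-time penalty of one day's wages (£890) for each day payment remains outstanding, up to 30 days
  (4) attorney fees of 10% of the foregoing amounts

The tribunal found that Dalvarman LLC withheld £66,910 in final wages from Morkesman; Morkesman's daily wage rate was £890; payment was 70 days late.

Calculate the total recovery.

Liquidated damages (equal amount): £66,910
Penalty days: min(70, 30) = 30
Waiting-time penalty: 30 × £890 = £26,700
Subtotal: £66,910 + £66,910 + £26,700 = £160,520
Attorney fees: 10% of £160,520 = £16,052
Total award: £160,520 + £16,052 = £176,572

£176,572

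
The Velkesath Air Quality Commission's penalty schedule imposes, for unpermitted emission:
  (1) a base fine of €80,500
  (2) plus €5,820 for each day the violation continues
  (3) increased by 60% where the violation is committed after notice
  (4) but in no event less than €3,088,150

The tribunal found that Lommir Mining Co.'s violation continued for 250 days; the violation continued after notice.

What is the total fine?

€3,088,150

Per-day component: 250 × €5,820 = €1,455,000
Base plus per-day: €80,500 + €1,455,000 = €1,535,500
Enhancement: 60% of €1,535,500 = €921,300
Enhanced fine: €1,535,500 + €921,300 = €2,456,800
Minimum €3,088,150: €2,456,800 is below the minimum → €3,088,150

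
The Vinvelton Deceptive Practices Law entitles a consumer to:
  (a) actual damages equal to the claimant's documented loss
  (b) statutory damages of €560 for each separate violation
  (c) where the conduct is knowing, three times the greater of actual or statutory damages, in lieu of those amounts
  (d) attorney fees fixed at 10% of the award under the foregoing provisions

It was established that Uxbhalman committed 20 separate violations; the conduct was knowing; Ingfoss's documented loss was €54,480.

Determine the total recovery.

Total recovery: €179,784

Statutory damages: 20 × €560 = €11,200
Greater of actual damages (€54,480) or statutory damages (€11,200): €54,480
Trebled: 3 × €54,480 = €163,440
Attorney fees: 10% of €163,440 = €16,344
Total recovery: €163,440 + €16,344 = €179,784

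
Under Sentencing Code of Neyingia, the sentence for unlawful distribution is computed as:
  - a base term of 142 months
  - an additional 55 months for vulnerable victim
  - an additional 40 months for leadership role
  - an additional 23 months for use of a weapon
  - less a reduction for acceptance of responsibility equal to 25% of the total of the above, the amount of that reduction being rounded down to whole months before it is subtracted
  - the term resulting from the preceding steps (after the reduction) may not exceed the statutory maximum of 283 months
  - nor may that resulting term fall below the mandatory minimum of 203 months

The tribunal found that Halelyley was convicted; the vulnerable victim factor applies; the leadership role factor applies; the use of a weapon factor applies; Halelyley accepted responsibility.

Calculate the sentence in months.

Vulnerable victim enhancement: +55 months
Leadership role enhancement: +40 months
Use of a weapon enhancement: +23 months
Adjusted term: 142 months + 55 months + 40 months + 23 months = 260 months
Acceptance of responsibility reduction: 25% of 260 months = 65 months (rounded down)
After reduction: 260 − 65 = 195 months
Cap at 283 months: 195 months is within the cap, no reduction.
Minimum 203 months: 195 months is below the minimum → 203 months

203 months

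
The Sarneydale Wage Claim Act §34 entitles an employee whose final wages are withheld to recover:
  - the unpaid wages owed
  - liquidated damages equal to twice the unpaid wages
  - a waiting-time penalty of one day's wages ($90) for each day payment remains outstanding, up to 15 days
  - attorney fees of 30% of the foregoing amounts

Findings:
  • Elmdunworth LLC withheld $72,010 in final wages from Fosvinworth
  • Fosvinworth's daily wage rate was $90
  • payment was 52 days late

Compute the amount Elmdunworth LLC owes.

$282,594

Doubled: 2 × $72,010 = $144,020
Penalty days: min(52, 15) = 15
Waiting-time penalty: 15 × $90 = $1,350
Subtotal: $72,010 + $144,020 + $1,350 = $217,380
Attorney fees: 30% of $217,380 = $65,214
Total award: $217,380 + $65,214 = $282,594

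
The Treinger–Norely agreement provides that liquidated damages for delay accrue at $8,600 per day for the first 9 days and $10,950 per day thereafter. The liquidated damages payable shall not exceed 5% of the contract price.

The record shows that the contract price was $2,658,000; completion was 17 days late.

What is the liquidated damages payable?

First 9 days: 9 × $8,600 = $77,400
Remaining days: (17 − 9) × $10,950 = $87,600
Accrued per-day damages: $77,400 + $87,600 = $165,000
Cap: 5% of $2,658,000 = $132,900
Cap at $132,900: $165,000 exceeds the cap → $132,900

Liquidated damages: $132,900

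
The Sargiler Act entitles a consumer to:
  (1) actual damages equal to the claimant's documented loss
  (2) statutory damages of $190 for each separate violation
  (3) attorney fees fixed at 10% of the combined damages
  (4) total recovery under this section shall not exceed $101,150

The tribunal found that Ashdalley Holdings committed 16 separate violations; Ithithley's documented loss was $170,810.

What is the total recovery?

Statutory damages: 16 × $190 = $3,040
Combined damages: $170,810 + $3,040 = $173,850
Attorney fees: 10% of $173,850 = $17,385
Total before cap: $173,850 + $17,385 = $191,235
Cap at $101,150: $191,235 exceeds the cap → $101,150

$101,150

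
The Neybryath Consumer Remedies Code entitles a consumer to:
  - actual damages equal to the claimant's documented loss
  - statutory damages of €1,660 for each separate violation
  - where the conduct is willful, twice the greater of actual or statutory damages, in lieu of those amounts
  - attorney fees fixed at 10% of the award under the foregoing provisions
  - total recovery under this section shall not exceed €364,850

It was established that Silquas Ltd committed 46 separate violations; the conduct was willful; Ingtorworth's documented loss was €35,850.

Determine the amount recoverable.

Statutory damages: 46 × €1,660 = €76,360
Greater of actual damages (€35,850) or statutory damages (€76,360): €76,360
Doubled: 2 × €76,360 = €152,720
Attorney fees: 10% of €152,720 = €15,272
Total before cap: €152,720 + €15,272 = €167,992
Cap at €364,850: €167,992 is within the cap, no reduction.

€167,992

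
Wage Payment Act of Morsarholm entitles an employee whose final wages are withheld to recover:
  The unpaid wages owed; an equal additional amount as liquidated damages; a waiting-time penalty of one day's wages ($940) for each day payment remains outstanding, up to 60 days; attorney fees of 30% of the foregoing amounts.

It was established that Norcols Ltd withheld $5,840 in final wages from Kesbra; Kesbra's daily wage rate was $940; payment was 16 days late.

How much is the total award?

Liquidated damages (equal amount): $5,840
Penalty days: min(16, 60) = 16
Waiting-time penalty: 16 × $940 = $15,040
Subtotal: $5,840 + $5,840 + $15,040 = $26,720
Attorney fees: 30% of $26,720 = $8,016
Total award: $26,720 + $8,016 = $34,736

Total award: $34,736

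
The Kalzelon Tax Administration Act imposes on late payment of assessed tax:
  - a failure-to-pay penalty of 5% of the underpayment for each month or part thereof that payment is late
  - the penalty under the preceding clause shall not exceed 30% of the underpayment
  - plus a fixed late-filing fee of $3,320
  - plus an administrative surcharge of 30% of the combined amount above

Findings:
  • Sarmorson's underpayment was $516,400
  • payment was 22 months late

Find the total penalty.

Accrued rate: 5% × 22 = 110%, capped at 30% → 30%
Failure-to-pay penalty: 30% of $516,400 = $154,920
Penalty before surcharge: $154,920 + $3,320 = $158,240
Administrative surcharge: 30% of $158,240 = $47,472
Total penalty: $158,240 + $47,472 = $205,712

$205,712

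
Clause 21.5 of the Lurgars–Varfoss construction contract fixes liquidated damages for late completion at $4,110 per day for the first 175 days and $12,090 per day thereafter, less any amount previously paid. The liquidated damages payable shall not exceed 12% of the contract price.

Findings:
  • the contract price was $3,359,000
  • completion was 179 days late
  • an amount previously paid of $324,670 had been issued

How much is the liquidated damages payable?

Liquidated damages: $403,080

First 175 days: 175 × $4,110 = $719,250
Remaining days: (179 − 175) × $12,090 = $48,360
Accrued per-day damages: $719,250 + $48,360 = $767,610
Less amount previously paid: $767,610 − $324,670 = $442,940
Cap: 12% of $3,359,000 = $403,080
Cap at $403,080: $442,940 exceeds the cap → $403,080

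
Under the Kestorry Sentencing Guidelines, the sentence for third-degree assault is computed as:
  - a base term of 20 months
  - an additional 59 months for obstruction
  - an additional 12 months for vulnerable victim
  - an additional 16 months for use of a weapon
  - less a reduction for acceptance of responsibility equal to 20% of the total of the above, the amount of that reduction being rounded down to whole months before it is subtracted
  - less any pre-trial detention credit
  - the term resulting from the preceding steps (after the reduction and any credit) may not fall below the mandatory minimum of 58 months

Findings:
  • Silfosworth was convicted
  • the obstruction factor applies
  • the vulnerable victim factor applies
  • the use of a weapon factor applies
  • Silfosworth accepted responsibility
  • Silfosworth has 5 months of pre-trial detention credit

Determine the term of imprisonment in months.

Obstruction enhancement: +59 months
Vulnerable victim enhancement: +12 months
Use of a weapon enhancement: +16 months
Adjusted term: 20 months + 59 months + 12 months + 16 months = 107 months
Acceptance of responsibility reduction: 20% of 107 months = 21 months (rounded down)
After reduction: 107 − 21 = 86 months
Less pre-trial detention credit: 86 months − 5 months = 81 months
Minimum 58 months: 81 months meets the minimum, no increase.

81 months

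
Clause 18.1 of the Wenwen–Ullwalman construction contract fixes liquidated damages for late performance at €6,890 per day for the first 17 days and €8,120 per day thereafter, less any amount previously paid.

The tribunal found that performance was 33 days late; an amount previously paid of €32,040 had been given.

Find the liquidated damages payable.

First 17 days: 17 × €6,890 = €117,130
Remaining days: (33 − 17) × €8,120 = €129,920
Accrued per-day damages: €117,130 + €129,920 = €247,050
Less amount previously paid: €247,050 − €32,040 = €215,010

Liquidated damages: €215,010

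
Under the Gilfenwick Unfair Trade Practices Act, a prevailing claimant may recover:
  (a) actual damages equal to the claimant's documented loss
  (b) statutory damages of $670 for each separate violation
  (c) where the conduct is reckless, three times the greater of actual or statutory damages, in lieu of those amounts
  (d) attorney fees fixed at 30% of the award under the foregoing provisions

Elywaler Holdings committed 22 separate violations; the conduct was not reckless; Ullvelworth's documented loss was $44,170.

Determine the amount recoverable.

Total recovery: $76,583

Statutory damages: 22 × $670 = $14,740
Conduct not reckless: the in-lieu enhancement does not apply.
Actual plus statutory damages: $44,170 + $14,740 = $58,910
Attorney fees: 30% of $58,910 = $17,673
Total recovery: $58,910 + $17,673 = $76,583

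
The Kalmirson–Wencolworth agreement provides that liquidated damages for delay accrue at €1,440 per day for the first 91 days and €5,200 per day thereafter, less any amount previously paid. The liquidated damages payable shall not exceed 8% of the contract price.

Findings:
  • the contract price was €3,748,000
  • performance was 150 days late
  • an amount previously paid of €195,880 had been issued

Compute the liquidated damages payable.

First 91 days: 91 × €1,440 = €131,040
Remaining days: (150 − 91) × €5,200 = €306,800
Accrued per-day damages: €131,040 + €306,800 = €437,840
Less amount previously paid: €437,840 − €195,880 = €241,960
Cap: 8% of €3,748,000 = €299,840
Cap at €299,840: €241,960 is within the cap, no reduction.

€241,960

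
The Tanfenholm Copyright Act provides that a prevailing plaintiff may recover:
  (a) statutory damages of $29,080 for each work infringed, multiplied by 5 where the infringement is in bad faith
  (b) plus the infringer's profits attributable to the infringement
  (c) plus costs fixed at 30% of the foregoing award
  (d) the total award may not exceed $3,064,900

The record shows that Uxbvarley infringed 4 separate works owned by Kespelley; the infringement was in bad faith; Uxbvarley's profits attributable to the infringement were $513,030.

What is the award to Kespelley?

$1,423,019

Statutory damages: 4 × $29,080 = $116,320
Multiplied by 5: 5 × $116,320 = $581,600
Combined award: $581,600 + $513,030 = $1,094,630
Costs: 30% of $1,094,630 = $328,389
Award plus costs: $1,094,630 + $328,389 = $1,423,019
Cap at $3,064,900: $1,423,019 is within the cap, no reduction.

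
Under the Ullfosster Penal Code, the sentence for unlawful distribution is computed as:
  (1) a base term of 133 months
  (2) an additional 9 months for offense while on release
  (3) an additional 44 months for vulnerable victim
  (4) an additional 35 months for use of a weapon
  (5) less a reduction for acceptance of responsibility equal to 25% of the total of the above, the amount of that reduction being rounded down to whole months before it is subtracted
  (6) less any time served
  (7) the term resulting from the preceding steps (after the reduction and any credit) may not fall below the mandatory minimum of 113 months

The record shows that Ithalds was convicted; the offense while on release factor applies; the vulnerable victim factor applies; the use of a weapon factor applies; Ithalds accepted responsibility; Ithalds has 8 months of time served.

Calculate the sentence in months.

Offense while on release enhancement: +9 months
Vulnerable victim enhancement: +44 months
Use of a weapon enhancement: +35 months
Adjusted term: 133 months + 9 months + 44 months + 35 months = 221 months
Acceptance of responsibility reduction: 25% of 221 months = 55 months (rounded down)
After reduction: 221 − 55 = 166 months
Less time served: 166 months − 8 months = 158 months
Minimum 113 months: 158 months meets the minimum, no increase.

158 months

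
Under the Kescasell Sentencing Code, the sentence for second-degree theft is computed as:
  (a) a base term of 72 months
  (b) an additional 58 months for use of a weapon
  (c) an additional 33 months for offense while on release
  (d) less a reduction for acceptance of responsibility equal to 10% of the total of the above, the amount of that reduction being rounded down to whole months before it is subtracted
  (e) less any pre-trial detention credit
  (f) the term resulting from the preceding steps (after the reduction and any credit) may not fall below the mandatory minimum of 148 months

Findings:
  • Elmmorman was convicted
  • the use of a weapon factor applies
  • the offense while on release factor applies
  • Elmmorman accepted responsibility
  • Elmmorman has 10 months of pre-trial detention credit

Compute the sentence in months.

148 months

Use of a weapon enhancement: +58 months
Offense while on release enhancement: +33 months
Adjusted term: 72 months + 58 months + 33 months = 163 months
Acceptance of responsibility reduction: 10% of 163 months = 16 months (rounded down)
After reduction: 163 − 16 = 147 months
Less pre-trial detention credit: 147 months − 10 months = 137 months
Minimum 148 months: 137 months is below the minimum → 148 months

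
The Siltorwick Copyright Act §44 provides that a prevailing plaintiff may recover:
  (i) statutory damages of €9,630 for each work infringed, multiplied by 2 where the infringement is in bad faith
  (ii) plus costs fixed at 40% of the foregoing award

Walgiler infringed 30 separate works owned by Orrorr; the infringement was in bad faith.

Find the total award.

Statutory damages: 30 × €9,630 = €288,900
Doubled: 2 × €288,900 = €577,800
Costs: 40% of €577,800 = €231,120
Award plus costs: €577,800 + €231,120 = €808,920

€808,920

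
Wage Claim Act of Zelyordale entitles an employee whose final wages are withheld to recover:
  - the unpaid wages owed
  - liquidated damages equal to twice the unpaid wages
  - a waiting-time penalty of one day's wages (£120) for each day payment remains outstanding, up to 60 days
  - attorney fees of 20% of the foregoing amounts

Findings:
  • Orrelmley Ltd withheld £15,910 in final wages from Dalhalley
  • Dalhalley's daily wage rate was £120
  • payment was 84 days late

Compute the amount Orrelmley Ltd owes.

£65,916

Doubled: 2 × £15,910 = £31,820
Penalty days: min(84, 60) = 60
Waiting-time penalty: 60 × £120 = £7,200
Subtotal: £15,910 + £31,820 + £7,200 = £54,930
Attorney fees: 20% of £54,930 = £10,986
Total award: £54,930 + £10,986 = £65,916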